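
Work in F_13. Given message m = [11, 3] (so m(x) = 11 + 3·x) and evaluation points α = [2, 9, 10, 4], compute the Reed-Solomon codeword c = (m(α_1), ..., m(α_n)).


c = [4, 12, 2, 10]

Message polynomial: m(x) = 11 + 3·x (mod 13).
For each evaluation point α_i, compute m(α_i) mod 13:
  α_1 = 2: Horner steps 3 → 4, so m(2) = 4.
  α_2 = 9: Horner steps 3 → 12, so m(9) = 12.
  α_3 = 10: Horner steps 3 → 2, so m(10) = 2.
  α_4 = 4: Horner steps 3 → 10, so m(4) = 10.
Codeword c = [4, 12, 2, 10] ∈ F_13^4.


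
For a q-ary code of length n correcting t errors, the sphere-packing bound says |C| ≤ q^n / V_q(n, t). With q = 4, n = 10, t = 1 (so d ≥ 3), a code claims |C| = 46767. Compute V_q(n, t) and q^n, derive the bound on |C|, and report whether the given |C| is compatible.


V_q(n, t) = 31, q^n = 1048576, Hamming bound = 33825, |C| = 46767 > bound (violated).

Step 1: Compute V_q(n, t) = Σ_{j=0}^1 C(n, j) (q−1)^j.
  j = 0: C(10,0)·(3)^0 = 1·1 = 1.
  j = 1: C(10,1)·(3)^1 = 10·3 = 30.
  V_q(n, t) = 1 + 30 = 31.
Step 2: q^n = 4^10 = 1048576.
Step 3: Hamming bound ⌊q^n / V_q(n,t)⌋ = ⌊1048576/31⌋ = 33825.
Step 4: Compare |C| = 46767 to 33825: violated.
The claimed |C| lies above the Hamming bound, so no 4-ary code of length 10 with d ≥ 3 can have 46767 codewords.


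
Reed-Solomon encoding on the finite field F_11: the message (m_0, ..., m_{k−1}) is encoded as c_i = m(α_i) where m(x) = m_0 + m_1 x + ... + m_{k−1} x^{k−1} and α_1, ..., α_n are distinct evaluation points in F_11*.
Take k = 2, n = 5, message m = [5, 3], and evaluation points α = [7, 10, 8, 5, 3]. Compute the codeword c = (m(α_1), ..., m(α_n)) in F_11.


c = [4, 2, 7, 9, 3]

Message polynomial: m(x) = 5 + 3·x (mod 11).
For each evaluation point α_i, compute m(α_i) mod 11:
  α_1 = 7: Horner steps 3 → 4, so m(7) = 4.
  α_2 = 10: Horner steps 3 → 2, so m(10) = 2.
  α_3 = 8: Horner steps 3 → 7, so m(8) = 7.
  α_4 = 5: Horner steps 3 → 9, so m(5) = 9.
  α_5 = 3: Horner steps 3 → 3, so m(3) = 3.
Codeword c = [4, 2, 7, 9, 3] ∈ F_11^5.


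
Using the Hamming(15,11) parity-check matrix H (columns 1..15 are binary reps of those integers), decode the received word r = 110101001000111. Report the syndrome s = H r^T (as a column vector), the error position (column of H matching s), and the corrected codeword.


s = (0, 1, 0, 0)^T, error position = 4, corrected codeword c = 110001001000111

Compute s = H r^T mod 2 one row at a time:
  s_1 = 0 + 1 + 0 + 0 + 0 + 1 + 1 + 1 = 4 ≡ 0 (mod 2).
  s_2 = 1 + 0 + 1 + 0 + 0 + 1 + 1 + 1 = 5 ≡ 1 (mod 2).
  s_3 = 1 + 0 + 1 + 0 + 0 + 0 + 1 + 1 = 4 ≡ 0 (mod 2).
  s_4 = 1 + 0 + 0 + 0 + 1 + 0 + 1 + 1 = 4 ≡ 0 (mod 2).
s = (0, 1, 0, 0)^T — this equals column 4 of H (binary 0100), so error is at position 4.
Correct: flip bit 4 of r = 110101001000111 to get c = 110001001000111.


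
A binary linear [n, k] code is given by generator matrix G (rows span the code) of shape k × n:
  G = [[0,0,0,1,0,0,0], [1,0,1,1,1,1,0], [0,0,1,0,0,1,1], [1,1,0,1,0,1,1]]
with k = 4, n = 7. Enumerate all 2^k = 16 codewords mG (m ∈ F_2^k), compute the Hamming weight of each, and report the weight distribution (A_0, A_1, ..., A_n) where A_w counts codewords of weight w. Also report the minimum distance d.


Weight distribution: A_0 = 1, A_1 = 1, A_3 = 4, A_4 = 7, A_5 = 3. Minimum distance d = 1.

Enumerate all 2^4 = 16 messages m ∈ F_2^4.
For each, compute codeword c = mG in F_2^7, then tally its weight.
  m = 0000 → c = 0000000, weight = 0.
  m = 1000 → c = 0001000, weight = 1.
  m = 0100 → c = 1011110, weight = 5.
  m = 1100 → c = 1010110, weight = 4.
  m = 0010 → c = 0010011, weight = 3.
  m = 1010 → c = 0011011, weight = 4.
  m = 0110 → c = 1001101, weight = 4.
  m = 1110 → c = 1000101, weight = 3.
  m = 0001 → c = 1101011, weight = 5.
  m = 1001 → c = 1100011, weight = 4.
  m = 0101 → c = 0110101, weight = 4.
  m = 1101 → c = 0111101, weight = 5.
  m = 0011 → c = 1111000, weight = 4.
  m = 1011 → c = 1110000, weight = 3.
  m = 0111 → c = 0100110, weight = 3.
  m = 1111 → c = 0101110, weight = 4.
Tally weights:
  weight 0: 1 codewords.
  weight 1: 1 codewords.
  weight 3: 4 codewords.
  weight 4: 7 codewords.
  weight 5: 3 codewords.
Minimum distance d = smallest w > 0 with A_w > 0 = 1.
Sanity: Σ A_w = 16 = 2^4 = 16 ✓.


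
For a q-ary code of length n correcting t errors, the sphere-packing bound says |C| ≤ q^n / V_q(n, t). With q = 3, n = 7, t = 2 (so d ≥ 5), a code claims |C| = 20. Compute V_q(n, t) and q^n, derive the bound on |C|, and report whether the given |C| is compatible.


V_q(n, t) = 99, q^n = 2187, Hamming bound = 22, |C| = 20 ≤ bound (satisfied).

Step 1: Compute V_q(n, t) = Σ_{j=0}^2 C(n, j) (q−1)^j.
  j = 0: C(7,0)·(2)^0 = 1·1 = 1.
  j = 1: C(7,1)·(2)^1 = 7·2 = 14.
  j = 2: C(7,2)·(2)^2 = 21·4 = 84.
  V_q(n, t) = 1 + 14 + 84 = 99.
Step 2: q^n = 3^7 = 2187.
Step 3: Hamming bound ⌊q^n / V_q(n,t)⌋ = ⌊2187/99⌋ = 22.
Step 4: Compare |C| = 20 to 22: satisfied.
The claimed |C| lies below the Hamming bound.


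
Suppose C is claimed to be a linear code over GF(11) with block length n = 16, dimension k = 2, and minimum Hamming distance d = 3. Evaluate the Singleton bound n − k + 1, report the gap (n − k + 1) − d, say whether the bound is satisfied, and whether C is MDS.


Singleton RHS = n − k + 1 = 15, slack = 12, bound satisfied, not MDS.

Singleton bound: d ≤ n − k + 1.
Here n = 16, k = 2, so n − k + 1 = 15.
Given d = 3, check d ≤ 15: YES.
Slack = (n − k + 1) − d = 12.
The code is NOT MDS (slack = 12 > 0).
Description: the claimed parameters are [16, 2, 3]_11; such a code would be non-MDS.


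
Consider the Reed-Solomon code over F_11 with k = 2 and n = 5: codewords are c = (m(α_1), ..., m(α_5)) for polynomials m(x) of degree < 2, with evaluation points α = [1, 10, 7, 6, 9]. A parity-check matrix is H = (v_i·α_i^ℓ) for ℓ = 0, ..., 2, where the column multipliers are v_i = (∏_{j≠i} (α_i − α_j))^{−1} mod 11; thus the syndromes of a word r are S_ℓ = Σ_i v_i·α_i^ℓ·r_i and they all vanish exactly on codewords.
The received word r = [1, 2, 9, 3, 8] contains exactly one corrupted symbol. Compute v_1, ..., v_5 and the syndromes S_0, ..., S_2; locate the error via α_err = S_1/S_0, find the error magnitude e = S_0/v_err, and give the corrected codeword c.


S = (9, 10, 5), error at position 4, error magnitude e = 10, c = [1, 2, 9, 4, 8].

Step 1: column multipliers v_i = (∏_{j≠i}(α_i − α_j))^{−1} mod 11.
  i = 1 (α = 1): (1−10)(1−7)(1−6)(1−9) = (−9)·(−6)·(−5)·(−8) = 2160 ≡ 4, so v_1 = 4^{−1} = 3 (mod 11).
  i = 2 (α = 10): (10−1)(10−7)(10−6)(10−9) = 9·3·4·1 = 108 ≡ 9, so v_2 = 9^{−1} = 5 (mod 11).
  i = 3 (α = 7): (7−1)(7−10)(7−6)(7−9) = 6·(−3)·1·(−2) = 36 ≡ 3, so v_3 = 3^{−1} = 4 (mod 11).
  i = 4 (α = 6): (6−1)(6−10)(6−7)(6−9) = 5·(−4)·(−1)·(−3) = −60 ≡ 6, so v_4 = 6^{−1} = 2 (mod 11).
  i = 5 (α = 9): (9−1)(9−10)(9−7)(9−6) = 8·(−1)·2·3 = −48 ≡ 7, so v_5 = 7^{−1} = 8 (mod 11).
  v = [3, 5, 4, 2, 8].
Step 2: syndromes of r = [1, 2, 9, 3, 8] (all sums mod 11).
  S_0 = Σ v_i r_i = 3·1 + 5·2 + 4·9 + 2·3 + 8·8 = 119 ≡ 9.
  S_1 = Σ v_i α_i r_i = 3·1·1 + 5·10·2 + 4·7·9 + 2·6·3 + 8·9·8 = 967 ≡ 10.
  α_i^2 mod 11 = [1, 1, 5, 3, 4].
  S_2 = Σ v_i α_i^2 r_i = 3·1·1 + 5·1·2 + 4·5·9 + 2·3·3 + 8·4·8 = 467 ≡ 5.
  S = (9, 10, 5) ≠ 0, so r is not a codeword (an error is present).
Step 3: locate the error. For a single error e at position i, S_ℓ = v_i·e·α_i^ℓ, so α_err = S_1/S_0.
  S_0^{−1} = 9^{−1} = 5 (mod 11), so α_err = 10·5 = 50 ≡ 6 = α_4. Error position i = 4.
  Consistency check: S_2/S_1 = 5·10 = 50 ≡ 6 = α_err ✓ (single-error assumption holds).
Step 4: error magnitude e = S_0/v_4 = S_0·∏_{j≠4}(α_4 − α_j) = 9·6 = 54 ≡ 10 (mod 11).
Step 5: correct position 4: c_4 = r_4 − e = 3 − 10 ≡ 4 (mod 11). Hence c = [1, 2, 9, 4, 8].
  Check: interpolating c through the α_i gives m(x) = 7 + 5·x (degree < 2) with m(α_i) = c_i for every i, so c is indeed a codeword.


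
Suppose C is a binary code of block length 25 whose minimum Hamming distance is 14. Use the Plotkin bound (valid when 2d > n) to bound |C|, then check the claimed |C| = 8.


Plotkin bound M ≤ 8; given |C| = 8 ≤ bound (satisfied).

Check applicability: 2d = 28, n = 25.
2d − n = 3 > 0, so Plotkin applies.
Compute d/(2d−n) = 14/3 ≈ 4.6667.
⌊d/(2d−n)⌋ = 4.
Plotkin bound: M ≤ 2·4 = 8.
Given |C| = 8, check: satisfied.
This |C| is at the Plotkin bound.


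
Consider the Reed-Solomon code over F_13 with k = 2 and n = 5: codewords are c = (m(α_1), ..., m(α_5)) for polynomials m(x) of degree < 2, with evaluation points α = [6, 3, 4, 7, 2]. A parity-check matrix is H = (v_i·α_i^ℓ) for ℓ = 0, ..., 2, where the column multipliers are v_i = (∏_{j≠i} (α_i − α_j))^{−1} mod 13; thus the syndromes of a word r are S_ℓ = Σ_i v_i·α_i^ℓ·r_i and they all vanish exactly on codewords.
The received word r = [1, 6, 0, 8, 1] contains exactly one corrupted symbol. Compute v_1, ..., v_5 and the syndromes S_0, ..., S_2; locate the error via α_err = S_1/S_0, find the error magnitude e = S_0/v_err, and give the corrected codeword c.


S = (2, 4, 8), error at position 5, error magnitude e = 2, c = [1, 6, 0, 8, 12].

Step 1: column multipliers v_i = (∏_{j≠i}(α_i − α_j))^{−1} mod 13.
  i = 1 (α = 6): (6−3)(6−4)(6−7)(6−2) = 3·2·(−1)·4 = −24 ≡ 2, so v_1 = 2^{−1} = 7 (mod 13).
  i = 2 (α = 3): (3−6)(3−4)(3−7)(3−2) = (−3)·(−1)·(−4)·1 = −12 ≡ 1, so v_2 = 1^{−1} = 1 (mod 13).
  i = 3 (α = 4): (4−6)(4−3)(4−7)(4−2) = (−2)·1·(−3)·2 = 12 ≡ 12, so v_3 = 12^{−1} = 12 (mod 13).
  i = 4 (α = 7): (7−6)(7−3)(7−4)(7−2) = 1·4·3·5 = 60 ≡ 8, so v_4 = 8^{−1} = 5 (mod 13).
  i = 5 (α = 2): (2−6)(2−3)(2−4)(2−7) = (−4)·(−1)·(−2)·(−5) = 40 ≡ 1, so v_5 = 1^{−1} = 1 (mod 13).
  v = [7, 1, 12, 5, 1].
Step 2: syndromes of r = [1, 6, 0, 8, 1] (all sums mod 13).
  S_0 = Σ v_i r_i = 7·1 + 1·6 + 12·0 + 5·8 + 1·1 = 54 ≡ 2.
  S_1 = Σ v_i α_i r_i = 7·6·1 + 1·3·6 + 12·4·0 + 5·7·8 + 1·2·1 = 342 ≡ 4.
  α_i^2 mod 13 = [10, 9, 3, 10, 4].
  S_2 = Σ v_i α_i^2 r_i = 7·10·1 + 1·9·6 + 12·3·0 + 5·10·8 + 1·4·1 = 528 ≡ 8.
  S = (2, 4, 8) ≠ 0, so r is not a codeword (an error is present).
Step 3: locate the error. For a single error e at position i, S_ℓ = v_i·e·α_i^ℓ, so α_err = S_1/S_0.
  S_0^{−1} = 2^{−1} = 7 (mod 13), so α_err = 4·7 = 28 ≡ 2 = α_5. Error position i = 5.
  Consistency check: S_2/S_1 = 8·10 = 80 ≡ 2 = α_err ✓ (single-error assumption holds).
Step 4: error magnitude e = S_0/v_5 = S_0·∏_{j≠5}(α_5 − α_j) = 2·1 = 2 ≡ 2 (mod 13).
Step 5: correct position 5: c_5 = r_5 − e = 1 − 2 ≡ 12 (mod 13). Hence c = [1, 6, 0, 8, 12].
  Check: interpolating c through the α_i gives m(x) = 11 + 7·x (degree < 2) with m(α_i) = c_i for every i, so c is indeed a codeword.


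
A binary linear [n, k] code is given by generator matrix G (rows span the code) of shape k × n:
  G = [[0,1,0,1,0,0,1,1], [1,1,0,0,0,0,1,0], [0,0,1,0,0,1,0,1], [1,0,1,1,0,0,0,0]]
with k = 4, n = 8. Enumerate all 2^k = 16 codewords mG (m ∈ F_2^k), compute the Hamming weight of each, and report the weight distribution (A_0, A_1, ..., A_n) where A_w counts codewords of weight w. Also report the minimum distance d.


Weight distribution: A_0 = 1, A_1 = 1, A_2 = 1, A_3 = 4, A_4 = 5, A_5 = 3, A_6 = 1. Minimum distance d = 1.

Enumerate all 2^4 = 16 messages m ∈ F_2^4.
For each, compute codeword c = mG in F_2^8, then tally its weight.
  m = 0000 → c = 00000000, weight = 0.
  m = 1000 → c = 01010011, weight = 4.
  m = 0100 → c = 11000010, weight = 3.
  m = 1100 → c = 10010001, weight = 3.
  m = 0010 → c = 00100101, weight = 3.
  m = 1010 → c = 01110110, weight = 5.
  m = 0110 → c = 11100111, weight = 6.
  m = 1110 → c = 10110100, weight = 4.
  m = 0001 → c = 10110000, weight = 3.
  m = 1001 → c = 11100011, weight = 5.
  m = 0101 → c = 01110010, weight = 4.
  m = 1101 → c = 00100001, weight = 2.
  m = 0011 → c = 10010101, weight = 4.
  m = 1011 → c = 11000110, weight = 4.
  m = 0111 → c = 01010111, weight = 5.
  m = 1111 → c = 00000100, weight = 1.
Tally weights:
  weight 0: 1 codewords.
  weight 1: 1 codewords.
  weight 2: 1 codewords.
  weight 3: 4 codewords.
  weight 4: 5 codewords.
  weight 5: 3 codewords.
  weight 6: 1 codewords.
Minimum distance d = smallest w > 0 with A_w > 0 = 1.
Sanity: Σ A_w = 16 = 2^4 = 16 ✓.


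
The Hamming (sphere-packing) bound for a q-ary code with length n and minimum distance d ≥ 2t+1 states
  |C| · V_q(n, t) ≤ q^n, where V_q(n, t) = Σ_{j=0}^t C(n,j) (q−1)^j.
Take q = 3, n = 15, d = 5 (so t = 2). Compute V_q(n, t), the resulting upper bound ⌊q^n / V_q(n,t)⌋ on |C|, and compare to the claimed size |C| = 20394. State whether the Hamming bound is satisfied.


V_q(n, t) = 451, q^n = 14348907, Hamming bound = 31815, |C| = 20394 ≤ bound (satisfied).

Step 1: Compute V_q(n, t) = Σ_{j=0}^2 C(n, j) (q−1)^j.
  j = 0: C(15,0)·(2)^0 = 1·1 = 1.
  j = 1: C(15,1)·(2)^1 = 15·2 = 30.
  j = 2: C(15,2)·(2)^2 = 105·4 = 420.
  V_q(n, t) = 1 + 30 + 420 = 451.
Step 2: q^n = 3^15 = 14348907.
Step 3: Hamming bound ⌊q^n / V_q(n,t)⌋ = ⌊14348907/451⌋ = 31815.
Step 4: Compare |C| = 20394 to 31815: satisfied.
The claimed |C| lies below the Hamming bound.


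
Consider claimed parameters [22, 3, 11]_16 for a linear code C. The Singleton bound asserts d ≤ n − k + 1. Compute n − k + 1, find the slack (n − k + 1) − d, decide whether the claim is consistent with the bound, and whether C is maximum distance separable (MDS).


Singleton RHS = n − k + 1 = 20, slack = 9, bound satisfied, not MDS.

Singleton bound: d ≤ n − k + 1.
Here n = 22, k = 3, so n − k + 1 = 20.
Given d = 11, check d ≤ 20: YES.
Slack = (n − k + 1) − d = 9.
The code is NOT MDS (slack = 9 > 0).
Description: the claimed parameters are [22, 3, 11]_16; such a code would be non-MDS.


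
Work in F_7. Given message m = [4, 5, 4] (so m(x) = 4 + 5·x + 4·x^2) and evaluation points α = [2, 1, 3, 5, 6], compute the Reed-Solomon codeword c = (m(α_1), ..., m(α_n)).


c = [2, 6, 6, 3, 3]

Message polynomial: m(x) = 4 + 5·x + 4·x^2 (mod 7).
For each evaluation point α_i, compute m(α_i) mod 7:
  α_1 = 2: Horner steps 4 → 6 → 2, so m(2) = 2.
  α_2 = 1: Horner steps 4 → 2 → 6, so m(1) = 6.
  α_3 = 3: Horner steps 4 → 3 → 6, so m(3) = 6.
  α_4 = 5: Horner steps 4 → 4 → 3, so m(5) = 3.
  α_5 = 6: Horner steps 4 → 1 → 3, so m(6) = 3.
Codeword c = [2, 6, 6, 3, 3] ∈ F_7^5.


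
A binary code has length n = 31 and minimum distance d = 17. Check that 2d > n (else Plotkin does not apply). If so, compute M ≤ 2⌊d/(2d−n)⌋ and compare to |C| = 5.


Plotkin bound M ≤ 10; given |C| = 5 ≤ bound (satisfied).

Check applicability: 2d = 34, n = 31.
2d − n = 3 > 0, so Plotkin applies.
Compute d/(2d−n) = 17/3 ≈ 5.6667.
⌊d/(2d−n)⌋ = 5.
Plotkin bound: M ≤ 2·5 = 10.
Given |C| = 5, check: satisfied.
This |C| is below the Plotkin bound.


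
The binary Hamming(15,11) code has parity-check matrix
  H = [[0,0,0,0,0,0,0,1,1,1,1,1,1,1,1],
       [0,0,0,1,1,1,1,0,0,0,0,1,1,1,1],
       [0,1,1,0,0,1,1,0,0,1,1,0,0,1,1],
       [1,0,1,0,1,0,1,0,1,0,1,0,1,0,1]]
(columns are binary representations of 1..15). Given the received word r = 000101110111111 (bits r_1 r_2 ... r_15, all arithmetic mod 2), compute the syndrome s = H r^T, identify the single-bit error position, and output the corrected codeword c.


s = (1, 1, 0, 0)^T, error position = 12, corrected codeword c = 000101110110111

Compute s = H r^T mod 2 one row at a time:
  s_1 = 1 + 0 + 1 + 1 + 1 + 1 + 1 + 1 = 7 ≡ 1 (mod 2).
  s_2 = 1 + 0 + 1 + 1 + 1 + 1 + 1 + 1 = 7 ≡ 1 (mod 2).
  s_3 = 0 + 0 + 1 + 1 + 1 + 1 + 1 + 1 = 6 ≡ 0 (mod 2).
  s_4 = 0 + 0 + 0 + 1 + 0 + 1 + 1 + 1 = 4 ≡ 0 (mod 2).
s = (1, 1, 0, 0)^T — this equals column 12 of H (binary 1100), so error is at position 12.
Correct: flip bit 12 of r = 000101110111111 to get c = 000101110110111.


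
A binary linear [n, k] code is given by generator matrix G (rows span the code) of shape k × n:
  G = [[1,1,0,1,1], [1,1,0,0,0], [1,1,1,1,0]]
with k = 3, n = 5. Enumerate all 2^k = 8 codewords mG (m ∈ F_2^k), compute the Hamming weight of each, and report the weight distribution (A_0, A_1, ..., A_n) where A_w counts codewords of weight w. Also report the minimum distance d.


Weight distribution: A_0 = 1, A_2 = 4, A_4 = 3. Minimum distance d = 2.

Enumerate all 2^3 = 8 messages m ∈ F_2^3.
For each, compute codeword c = mG in F_2^5, then tally its weight.
  m = 000 → c = 00000, weight = 0.
  m = 100 → c = 11011, weight = 4.
  m = 010 → c = 11000, weight = 2.
  m = 110 → c = 00011, weight = 2.
  m = 001 → c = 11110, weight = 4.
  m = 101 → c = 00101, weight = 2.
  m = 011 → c = 00110, weight = 2.
  m = 111 → c = 11101, weight = 4.
Tally weights:
  weight 0: 1 codewords.
  weight 2: 4 codewords.
  weight 4: 3 codewords.
Minimum distance d = smallest w > 0 with A_w > 0 = 2.
Sanity: Σ A_w = 8 = 2^3 = 8 ✓.


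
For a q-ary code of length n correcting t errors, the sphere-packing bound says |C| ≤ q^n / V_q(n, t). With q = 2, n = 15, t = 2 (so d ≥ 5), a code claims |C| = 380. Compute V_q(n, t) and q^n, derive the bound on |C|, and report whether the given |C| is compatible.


V_q(n, t) = 121, q^n = 32768, Hamming bound = 270, |C| = 380 > bound (violated).

Step 1: Compute V_q(n, t) = Σ_{j=0}^2 C(n, j) (q−1)^j.
  j = 0: C(15,0)·(1)^0 = 1·1 = 1.
  j = 1: C(15,1)·(1)^1 = 15·1 = 15.
  j = 2: C(15,2)·(1)^2 = 105·1 = 105.
  V_q(n, t) = 1 + 15 + 105 = 121.
Step 2: q^n = 2^15 = 32768.
Step 3: Hamming bound ⌊q^n / V_q(n,t)⌋ = ⌊32768/121⌋ = 270.
Step 4: Compare |C| = 380 to 270: violated.
The claimed |C| lies above the Hamming bound, so no 2-ary code of length 15 with d ≥ 5 can have 380 codewords.


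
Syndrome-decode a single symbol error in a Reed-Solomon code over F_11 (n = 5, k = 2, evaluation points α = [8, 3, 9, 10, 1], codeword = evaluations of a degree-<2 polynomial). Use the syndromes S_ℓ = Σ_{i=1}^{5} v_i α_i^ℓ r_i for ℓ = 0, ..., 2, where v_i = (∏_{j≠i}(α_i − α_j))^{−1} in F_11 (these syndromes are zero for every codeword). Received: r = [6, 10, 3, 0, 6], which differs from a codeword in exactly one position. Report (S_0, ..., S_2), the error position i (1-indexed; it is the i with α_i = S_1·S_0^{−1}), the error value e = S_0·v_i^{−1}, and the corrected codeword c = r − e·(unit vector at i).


S = (8, 8, 8), error at position 5, error magnitude e = 1, c = [6, 10, 3, 0, 5].

Step 1: column multipliers v_i = (∏_{j≠i}(α_i − α_j))^{−1} mod 11.
  i = 1 (α = 8): (8−3)(8−9)(8−10)(8−1) = 5·(−1)·(−2)·7 = 70 ≡ 4, so v_1 = 4^{−1} = 3 (mod 11).
  i = 2 (α = 3): (3−8)(3−9)(3−10)(3−1) = (−5)·(−6)·(−7)·2 = −420 ≡ 9, so v_2 = 9^{−1} = 5 (mod 11).
  i = 3 (α = 9): (9−8)(9−3)(9−10)(9−1) = 1·6·(−1)·8 = −48 ≡ 7, so v_3 = 7^{−1} = 8 (mod 11).
  i = 4 (α = 10): (10−8)(10−3)(10−9)(10−1) = 2·7·1·9 = 126 ≡ 5, so v_4 = 5^{−1} = 9 (mod 11).
  i = 5 (α = 1): (1−8)(1−3)(1−9)(1−10) = (−7)·(−2)·(−8)·(−9) = 1008 ≡ 7, so v_5 = 7^{−1} = 8 (mod 11).
  v = [3, 5, 8, 9, 8].
Step 2: syndromes of r = [6, 10, 3, 0, 6] (all sums mod 11).
  S_0 = Σ v_i r_i = 3·6 + 5·10 + 8·3 + 9·0 + 8·6 = 140 ≡ 8.
  S_1 = Σ v_i α_i r_i = 3·8·6 + 5·3·10 + 8·9·3 + 9·10·0 + 8·1·6 = 558 ≡ 8.
  α_i^2 mod 11 = [9, 9, 4, 1, 1].
  S_2 = Σ v_i α_i^2 r_i = 3·9·6 + 5·9·10 + 8·4·3 + 9·1·0 + 8·1·6 = 756 ≡ 8.
  S = (8, 8, 8) ≠ 0, so r is not a codeword (an error is present).
Step 3: locate the error. For a single error e at position i, S_ℓ = v_i·e·α_i^ℓ, so α_err = S_1/S_0.
  S_0^{−1} = 8^{−1} = 7 (mod 11), so α_err = 8·7 = 56 ≡ 1 = α_5. Error position i = 5.
  Consistency check: S_2/S_1 = 8·7 = 56 ≡ 1 = α_err ✓ (single-error assumption holds).
Step 4: error magnitude e = S_0/v_5 = S_0·∏_{j≠5}(α_5 − α_j) = 8·7 = 56 ≡ 1 (mod 11).
Step 5: correct position 5: c_5 = r_5 − e = 6 − 1 ≡ 5 (mod 11). Hence c = [6, 10, 3, 0, 5].
  Check: interpolating c through the α_i gives m(x) = 8 + 8·x (degree < 2) with m(α_i) = c_i for every i, so c is indeed a codeword.


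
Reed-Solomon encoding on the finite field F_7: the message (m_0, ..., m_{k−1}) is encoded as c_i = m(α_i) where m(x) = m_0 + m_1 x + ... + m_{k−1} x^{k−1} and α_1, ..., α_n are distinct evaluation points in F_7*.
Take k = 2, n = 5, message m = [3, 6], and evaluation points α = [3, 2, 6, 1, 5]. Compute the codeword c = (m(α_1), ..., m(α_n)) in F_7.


c = [0, 1, 4, 2, 5]

Message polynomial: m(x) = 3 + 6·x (mod 7).
For each evaluation point α_i, compute m(α_i) mod 7:
  α_1 = 3: Horner steps 6 → 0, so m(3) = 0.
  α_2 = 2: Horner steps 6 → 1, so m(2) = 1.
  α_3 = 6: Horner steps 6 → 4, so m(6) = 4.
  α_4 = 1: Horner steps 6 → 2, so m(1) = 2.
  α_5 = 5: Horner steps 6 → 5, so m(5) = 5.
Codeword c = [0, 1, 4, 2, 5] ∈ F_7^5.


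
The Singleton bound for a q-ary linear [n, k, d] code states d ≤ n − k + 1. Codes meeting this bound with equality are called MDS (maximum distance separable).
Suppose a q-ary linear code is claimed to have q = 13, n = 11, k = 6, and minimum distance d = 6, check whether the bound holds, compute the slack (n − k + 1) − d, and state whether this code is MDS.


Singleton RHS = n − k + 1 = 6, slack = 0, bound satisfied, MDS.

Singleton bound: d ≤ n − k + 1.
Here n = 11, k = 6, so n − k + 1 = 6.
Given d = 6, check d ≤ 6: YES.
Slack = (n − k + 1) − d = 0.
The code is MDS (slack = 0).
Description: the claimed parameters are [11, 6, 6]_13; such a code would be MDS (meets Singleton bound).


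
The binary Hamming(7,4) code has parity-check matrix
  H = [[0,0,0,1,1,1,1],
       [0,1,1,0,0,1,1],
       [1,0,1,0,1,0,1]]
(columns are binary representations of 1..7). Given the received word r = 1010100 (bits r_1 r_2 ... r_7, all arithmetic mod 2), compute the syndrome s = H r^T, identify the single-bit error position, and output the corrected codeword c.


s = (1, 1, 1)^T, error position = 7, corrected codeword c = 1010101

Compute s = H r^T mod 2 one row at a time:
  s_1 = 0 + 1 + 0 + 0 = 1 ≡ 1 (mod 2).
  s_2 = 0 + 1 + 0 + 0 = 1 ≡ 1 (mod 2).
  s_3 = 1 + 1 + 1 + 0 = 3 ≡ 1 (mod 2).
s = (1, 1, 1)^T — this equals column 7 of H (binary 111), so error is at position 7.
Correct: flip bit 7 of r = 1010100 to get c = 1010101.


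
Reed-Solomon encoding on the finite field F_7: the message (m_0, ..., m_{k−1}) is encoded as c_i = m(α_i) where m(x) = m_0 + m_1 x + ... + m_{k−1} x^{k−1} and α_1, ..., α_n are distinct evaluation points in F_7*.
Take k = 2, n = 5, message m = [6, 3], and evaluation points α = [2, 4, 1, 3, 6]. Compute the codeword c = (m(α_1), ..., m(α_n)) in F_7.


c = [5, 4, 2, 1, 3]

Message polynomial: m(x) = 6 + 3·x (mod 7).
For each evaluation point α_i, compute m(α_i) mod 7:
  α_1 = 2: Horner steps 3 → 5, so m(2) = 5.
  α_2 = 4: Horner steps 3 → 4, so m(4) = 4.
  α_3 = 1: Horner steps 3 → 2, so m(1) = 2.
  α_4 = 3: Horner steps 3 → 1, so m(3) = 1.
  α_5 = 6: Horner steps 3 → 3, so m(6) = 3.
Codeword c = [5, 4, 2, 1, 3] ∈ F_7^5.


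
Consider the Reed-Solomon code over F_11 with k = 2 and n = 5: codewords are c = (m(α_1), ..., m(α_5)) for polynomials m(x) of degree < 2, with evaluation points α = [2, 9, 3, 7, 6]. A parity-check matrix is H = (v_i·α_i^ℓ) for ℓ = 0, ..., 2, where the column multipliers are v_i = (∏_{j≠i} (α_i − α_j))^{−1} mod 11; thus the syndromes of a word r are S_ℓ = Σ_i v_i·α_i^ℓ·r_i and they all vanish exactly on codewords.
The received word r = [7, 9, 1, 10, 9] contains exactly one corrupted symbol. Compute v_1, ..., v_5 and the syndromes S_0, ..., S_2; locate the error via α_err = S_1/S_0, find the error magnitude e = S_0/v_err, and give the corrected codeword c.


S = (5, 8, 4), error at position 5, error magnitude e = 4, c = [7, 9, 1, 10, 5].

Step 1: column multipliers v_i = (∏_{j≠i}(α_i − α_j))^{−1} mod 11.
  i = 1 (α = 2): (2−9)(2−3)(2−7)(2−6) = (−7)·(−1)·(−5)·(−4) = 140 ≡ 8, so v_1 = 8^{−1} = 7 (mod 11).
  i = 2 (α = 9): (9−2)(9−3)(9−7)(9−6) = 7·6·2·3 = 252 ≡ 10, so v_2 = 10^{−1} = 10 (mod 11).
  i = 3 (α = 3): (3−2)(3−9)(3−7)(3−6) = 1·(−6)·(−4)·(−3) = −72 ≡ 5, so v_3 = 5^{−1} = 9 (mod 11).
  i = 4 (α = 7): (7−2)(7−9)(7−3)(7−6) = 5·(−2)·4·1 = −40 ≡ 4, so v_4 = 4^{−1} = 3 (mod 11).
  i = 5 (α = 6): (6−2)(6−9)(6−3)(6−7) = 4·(−3)·3·(−1) = 36 ≡ 3, so v_5 = 3^{−1} = 4 (mod 11).
  v = [7, 10, 9, 3, 4].
Step 2: syndromes of r = [7, 9, 1, 10, 9] (all sums mod 11).
  S_0 = Σ v_i r_i = 7·7 + 10·9 + 9·1 + 3·10 + 4·9 = 214 ≡ 5.
  S_1 = Σ v_i α_i r_i = 7·2·7 + 10·9·9 + 9·3·1 + 3·7·10 + 4·6·9 = 1361 ≡ 8.
  α_i^2 mod 11 = [4, 4, 9, 5, 3].
  S_2 = Σ v_i α_i^2 r_i = 7·4·7 + 10·4·9 + 9·9·1 + 3·5·10 + 4·3·9 = 895 ≡ 4.
  S = (5, 8, 4) ≠ 0, so r is not a codeword (an error is present).
Step 3: locate the error. For a single error e at position i, S_ℓ = v_i·e·α_i^ℓ, so α_err = S_1/S_0.
  S_0^{−1} = 5^{−1} = 9 (mod 11), so α_err = 8·9 = 72 ≡ 6 = α_5. Error position i = 5.
  Consistency check: S_2/S_1 = 4·7 = 28 ≡ 6 = α_err ✓ (single-error assumption holds).
Step 4: error magnitude e = S_0/v_5 = S_0·∏_{j≠5}(α_5 − α_j) = 5·3 = 15 ≡ 4 (mod 11).
Step 5: correct position 5: c_5 = r_5 − e = 9 − 4 ≡ 5 (mod 11). Hence c = [7, 9, 1, 10, 5].
  Check: interpolating c through the α_i gives m(x) = 8 + 5·x (degree < 2) with m(α_i) = c_i for every i, so c is indeed a codeword.


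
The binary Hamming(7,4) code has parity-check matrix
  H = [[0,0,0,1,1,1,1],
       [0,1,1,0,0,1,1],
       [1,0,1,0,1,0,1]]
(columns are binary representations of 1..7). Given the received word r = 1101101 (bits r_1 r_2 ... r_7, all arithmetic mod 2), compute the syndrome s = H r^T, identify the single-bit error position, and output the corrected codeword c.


s = (1, 0, 1)^T, error position = 5, corrected codeword c = 1101001

Compute s = H r^T mod 2 one row at a time:
  s_1 = 1 + 1 + 0 + 1 = 3 ≡ 1 (mod 2).
  s_2 = 1 + 0 + 0 + 1 = 2 ≡ 0 (mod 2).
  s_3 = 1 + 0 + 1 + 1 = 3 ≡ 1 (mod 2).
s = (1, 0, 1)^T — this equals column 5 of H (binary 101), so error is at position 5.
Correct: flip bit 5 of r = 1101101 to get c = 1101001.


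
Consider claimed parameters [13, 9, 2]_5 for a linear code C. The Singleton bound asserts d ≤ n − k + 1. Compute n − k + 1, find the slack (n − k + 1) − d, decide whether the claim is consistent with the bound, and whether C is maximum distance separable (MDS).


Singleton RHS = n − k + 1 = 5, slack = 3, bound satisfied, not MDS.

Singleton bound: d ≤ n − k + 1.
Here n = 13, k = 9, so n − k + 1 = 5.
Given d = 2, check d ≤ 5: YES.
Slack = (n − k + 1) − d = 3.
The code is NOT MDS (slack = 3 > 0).
Description: the claimed parameters are [13, 9, 2]_5; such a code would be non-MDS.


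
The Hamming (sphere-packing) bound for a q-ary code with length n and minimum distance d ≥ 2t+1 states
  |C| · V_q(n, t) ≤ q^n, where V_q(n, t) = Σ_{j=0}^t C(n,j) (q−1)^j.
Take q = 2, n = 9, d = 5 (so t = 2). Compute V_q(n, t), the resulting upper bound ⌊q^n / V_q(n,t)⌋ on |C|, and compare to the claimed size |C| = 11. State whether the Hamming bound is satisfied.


V_q(n, t) = 46, q^n = 512, Hamming bound = 11, |C| = 11 ≤ bound (satisfied).

Step 1: Compute V_q(n, t) = Σ_{j=0}^2 C(n, j) (q−1)^j.
  j = 0: C(9,0)·(1)^0 = 1·1 = 1.
  j = 1: C(9,1)·(1)^1 = 9·1 = 9.
  j = 2: C(9,2)·(1)^2 = 36·1 = 36.
  V_q(n, t) = 1 + 9 + 36 = 46.
Step 2: q^n = 2^9 = 512.
Step 3: Hamming bound ⌊q^n / V_q(n,t)⌋ = ⌊512/46⌋ = 11.
Step 4: Compare |C| = 11 to 11: satisfied.
The claimed |C| lies at the Hamming bound (tight).


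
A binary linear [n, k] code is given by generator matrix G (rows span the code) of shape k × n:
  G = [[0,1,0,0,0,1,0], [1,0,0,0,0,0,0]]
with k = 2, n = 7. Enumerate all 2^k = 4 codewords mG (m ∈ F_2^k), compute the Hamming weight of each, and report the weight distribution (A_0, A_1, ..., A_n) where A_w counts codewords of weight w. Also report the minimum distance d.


Weight distribution: A_0 = 1, A_1 = 1, A_2 = 1, A_3 = 1. Minimum distance d = 1.

Enumerate all 2^2 = 4 messages m ∈ F_2^2.
For each, compute codeword c = mG in F_2^7, then tally its weight.
  m = 00 → c = 0000000, weight = 0.
  m = 10 → c = 0100010, weight = 2.
  m = 01 → c = 1000000, weight = 1.
  m = 11 → c = 1100010, weight = 3.
Tally weights:
  weight 0: 1 codewords.
  weight 1: 1 codewords.
  weight 2: 1 codewords.
  weight 3: 1 codewords.
Minimum distance d = smallest w > 0 with A_w > 0 = 1.
Sanity: Σ A_w = 4 = 2^2 = 4 ✓.


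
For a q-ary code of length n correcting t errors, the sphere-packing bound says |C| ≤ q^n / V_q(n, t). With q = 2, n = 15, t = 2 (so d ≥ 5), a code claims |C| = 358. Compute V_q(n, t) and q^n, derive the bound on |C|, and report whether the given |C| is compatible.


V_q(n, t) = 121, q^n = 32768, Hamming bound = 270, |C| = 358 > bound (violated).

Step 1: Compute V_q(n, t) = Σ_{j=0}^2 C(n, j) (q−1)^j.
  j = 0: C(15,0)·(1)^0 = 1·1 = 1.
  j = 1: C(15,1)·(1)^1 = 15·1 = 15.
  j = 2: C(15,2)·(1)^2 = 105·1 = 105.
  V_q(n, t) = 1 + 15 + 105 = 121.
Step 2: q^n = 2^15 = 32768.
Step 3: Hamming bound ⌊q^n / V_q(n,t)⌋ = ⌊32768/121⌋ = 270.
Step 4: Compare |C| = 358 to 270: violated.
The claimed |C| lies above the Hamming bound, so no 2-ary code of length 15 with d ≥ 5 can have 358 codewords.


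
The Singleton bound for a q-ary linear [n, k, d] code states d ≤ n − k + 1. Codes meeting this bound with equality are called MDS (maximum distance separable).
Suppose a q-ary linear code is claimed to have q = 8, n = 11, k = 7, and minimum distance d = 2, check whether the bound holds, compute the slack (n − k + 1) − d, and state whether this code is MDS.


Singleton RHS = n − k + 1 = 5, slack = 3, bound satisfied, not MDS.

Singleton bound: d ≤ n − k + 1.
Here n = 11, k = 7, so n − k + 1 = 5.
Given d = 2, check d ≤ 5: YES.
Slack = (n − k + 1) − d = 3.
The code is NOT MDS (slack = 3 > 0).
Description: the claimed parameters are [11, 7, 2]_8; such a code would be non-MDS.


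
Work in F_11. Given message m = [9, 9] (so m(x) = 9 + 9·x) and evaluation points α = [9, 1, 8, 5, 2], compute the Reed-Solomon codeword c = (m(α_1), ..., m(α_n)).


c = [2, 7, 4, 10, 5]

Message polynomial: m(x) = 9 + 9·x (mod 11).
For each evaluation point α_i, compute m(α_i) mod 11:
  α_1 = 9: Horner steps 9 → 2, so m(9) = 2.
  α_2 = 1: Horner steps 9 → 7, so m(1) = 7.
  α_3 = 8: Horner steps 9 → 4, so m(8) = 4.
  α_4 = 5: Horner steps 9 → 10, so m(5) = 10.
  α_5 = 2: Horner steps 9 → 5, so m(2) = 5.
Codeword c = [2, 7, 4, 10, 5] ∈ F_11^5.


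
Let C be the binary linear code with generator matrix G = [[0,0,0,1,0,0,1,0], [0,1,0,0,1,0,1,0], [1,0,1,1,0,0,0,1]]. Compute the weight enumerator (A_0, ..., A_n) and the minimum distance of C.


Weight distribution: A_0 = 1, A_2 = 1, A_3 = 2, A_4 = 2, A_5 = 1, A_7 = 1. Minimum distance d = 2.

Enumerate all 2^3 = 8 messages m ∈ F_2^3.
For each, compute codeword c = mG in F_2^8, then tally its weight.
  m = 000 → c = 00000000, weight = 0.
  m = 100 → c = 00010010, weight = 2.
  m = 010 → c = 01001010, weight = 3.
  m = 110 → c = 01011000, weight = 3.
  m = 001 → c = 10110001, weight = 4.
  m = 101 → c = 10100011, weight = 4.
  m = 011 → c = 11111011, weight = 7.
  m = 111 → c = 11101001, weight = 5.
Tally weights:
  weight 0: 1 codewords.
  weight 2: 1 codewords.
  weight 3: 2 codewords.
  weight 4: 2 codewords.
  weight 5: 1 codewords.
  weight 7: 1 codewords.
Minimum distance d = smallest w > 0 with A_w > 0 = 2.
Sanity: Σ A_w = 8 = 2^3 = 8 ✓.


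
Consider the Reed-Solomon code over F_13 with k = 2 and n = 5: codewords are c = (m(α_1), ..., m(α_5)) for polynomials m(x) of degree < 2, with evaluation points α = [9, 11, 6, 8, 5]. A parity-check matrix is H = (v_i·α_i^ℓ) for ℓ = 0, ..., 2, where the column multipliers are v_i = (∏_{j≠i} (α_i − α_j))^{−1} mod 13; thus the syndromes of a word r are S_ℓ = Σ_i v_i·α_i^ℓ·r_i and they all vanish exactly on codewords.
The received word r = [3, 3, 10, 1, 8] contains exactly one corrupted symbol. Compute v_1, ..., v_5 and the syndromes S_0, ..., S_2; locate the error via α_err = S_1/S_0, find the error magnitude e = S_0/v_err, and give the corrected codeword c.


S = (2, 9, 8), error at position 2, error magnitude e = 9, c = [3, 7, 10, 1, 8].

Step 1: column multipliers v_i = (∏_{j≠i}(α_i − α_j))^{−1} mod 13.
  i = 1 (α = 9): (9−11)(9−6)(9−8)(9−5) = (−2)·3·1·4 = −24 ≡ 2, so v_1 = 2^{−1} = 7 (mod 13).
  i = 2 (α = 11): (11−9)(11−6)(11−8)(11−5) = 2·5·3·6 = 180 ≡ 11, so v_2 = 11^{−1} = 6 (mod 13).
  i = 3 (α = 6): (6−9)(6−11)(6−8)(6−5) = (−3)·(−5)·(−2)·1 = −30 ≡ 9, so v_3 = 9^{−1} = 3 (mod 13).
  i = 4 (α = 8): (8−9)(8−11)(8−6)(8−5) = (−1)·(−3)·2·3 = 18 ≡ 5, so v_4 = 5^{−1} = 8 (mod 13).
  i = 5 (α = 5): (5−9)(5−11)(5−6)(5−8) = (−4)·(−6)·(−1)·(−3) = 72 ≡ 7, so v_5 = 7^{−1} = 2 (mod 13).
  v = [7, 6, 3, 8, 2].
Step 2: syndromes of r = [3, 3, 10, 1, 8] (all sums mod 13).
  S_0 = Σ v_i r_i = 7·3 + 6·3 + 3·10 + 8·1 + 2·8 = 93 ≡ 2.
  S_1 = Σ v_i α_i r_i = 7·9·3 + 6·11·3 + 3·6·10 + 8·8·1 + 2·5·8 = 711 ≡ 9.
  α_i^2 mod 13 = [3, 4, 10, 12, 12].
  S_2 = Σ v_i α_i^2 r_i = 7·3·3 + 6·4·3 + 3·10·10 + 8·12·1 + 2·12·8 = 723 ≡ 8.
  S = (2, 9, 8) ≠ 0, so r is not a codeword (an error is present).
Step 3: locate the error. For a single error e at position i, S_ℓ = v_i·e·α_i^ℓ, so α_err = S_1/S_0.
  S_0^{−1} = 2^{−1} = 7 (mod 13), so α_err = 9·7 = 63 ≡ 11 = α_2. Error position i = 2.
  Consistency check: S_2/S_1 = 8·3 = 24 ≡ 11 = α_err ✓ (single-error assumption holds).
Step 4: error magnitude e = S_0/v_2 = S_0·∏_{j≠2}(α_2 − α_j) = 2·11 = 22 ≡ 9 (mod 13).
Step 5: correct position 2: c_2 = r_2 − e = 3 − 9 ≡ 7 (mod 13). Hence c = [3, 7, 10, 1, 8].
  Check: interpolating c through the α_i gives m(x) = 11 + 2·x (degree < 2) with m(α_i) = c_i for every i, so c is indeed a codeword.


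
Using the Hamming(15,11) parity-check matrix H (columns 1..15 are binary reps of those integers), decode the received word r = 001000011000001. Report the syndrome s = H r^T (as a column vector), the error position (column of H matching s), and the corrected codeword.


s = (1, 1, 0, 1)^T, error position = 13, corrected codeword c = 001000011000101

Compute s = H r^T mod 2 one row at a time:
  s_1 = 1 + 1 + 0 + 0 + 0 + 0 + 0 + 1 = 3 ≡ 1 (mod 2).
  s_2 = 0 + 0 + 0 + 0 + 0 + 0 + 0 + 1 = 1 ≡ 1 (mod 2).
  s_3 = 0 + 1 + 0 + 0 + 0 + 0 + 0 + 1 = 2 ≡ 0 (mod 2).
  s_4 = 0 + 1 + 0 + 0 + 1 + 0 + 0 + 1 = 3 ≡ 1 (mod 2).
s = (1, 1, 0, 1)^T — this equals column 13 of H (binary 1101), so error is at position 13.
Correct: flip bit 13 of r = 001000011000001 to get c = 001000011000101.


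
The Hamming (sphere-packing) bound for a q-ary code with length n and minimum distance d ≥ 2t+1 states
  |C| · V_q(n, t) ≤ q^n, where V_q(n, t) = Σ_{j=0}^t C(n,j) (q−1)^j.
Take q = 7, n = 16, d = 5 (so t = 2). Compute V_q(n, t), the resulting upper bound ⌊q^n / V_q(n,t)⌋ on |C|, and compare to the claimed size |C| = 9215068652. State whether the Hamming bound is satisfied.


V_q(n, t) = 4417, q^n = 33232930569601, Hamming bound = 7523869270, |C| = 9215068652 > bound (violated).

Step 1: Compute V_q(n, t) = Σ_{j=0}^2 C(n, j) (q−1)^j.
  j = 0: C(16,0)·(6)^0 = 1·1 = 1.
  j = 1: C(16,1)·(6)^1 = 16·6 = 96.
  j = 2: C(16,2)·(6)^2 = 120·36 = 4320.
  V_q(n, t) = 1 + 96 + 4320 = 4417.
Step 2: q^n = 7^16 = 33232930569601.
Step 3: Hamming bound ⌊q^n / V_q(n,t)⌋ = ⌊33232930569601/4417⌋ = 7523869270.
Step 4: Compare |C| = 9215068652 to 7523869270: violated.
The claimed |C| lies above the Hamming bound, so no 7-ary code of length 16 with d ≥ 5 can have 9215068652 codewords.


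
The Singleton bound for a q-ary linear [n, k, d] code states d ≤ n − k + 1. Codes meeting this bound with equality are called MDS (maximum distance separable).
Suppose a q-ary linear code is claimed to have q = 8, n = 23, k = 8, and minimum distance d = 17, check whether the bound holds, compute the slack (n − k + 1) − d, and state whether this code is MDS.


Singleton RHS = n − k + 1 = 16, slack = -1, bound violated (no such code; not MDS).

Singleton bound: d ≤ n − k + 1.
Here n = 23, k = 8, so n − k + 1 = 16.
Given d = 17, check d ≤ 16: NO.
Slack = (n − k + 1) − d = -1.
The slack is negative: d = 17 exceeds n − k + 1 = 16 by 1, so the Singleton bound is violated and no linear [23, 8, 17]_8 code can exist. In particular it is not MDS (MDS requires d = n − k + 1 exactly).
Description: the claimed parameters are [23, 8, 17]_8; such a code would be impossible (violates the Singleton bound).


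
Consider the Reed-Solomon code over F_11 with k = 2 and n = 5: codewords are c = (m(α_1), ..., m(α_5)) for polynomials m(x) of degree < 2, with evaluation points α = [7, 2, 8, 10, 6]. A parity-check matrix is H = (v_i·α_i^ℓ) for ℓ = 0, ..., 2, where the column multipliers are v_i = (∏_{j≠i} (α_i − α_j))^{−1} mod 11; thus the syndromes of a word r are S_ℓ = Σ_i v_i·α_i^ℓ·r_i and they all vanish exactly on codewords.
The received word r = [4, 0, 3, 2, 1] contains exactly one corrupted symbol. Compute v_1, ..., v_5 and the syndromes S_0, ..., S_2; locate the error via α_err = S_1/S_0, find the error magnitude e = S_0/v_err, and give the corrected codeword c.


S = (2, 5, 7), error at position 3, error magnitude e = 7, c = [4, 0, 7, 2, 1].

Step 1: column multipliers v_i = (∏_{j≠i}(α_i − α_j))^{−1} mod 11.
  i = 1 (α = 7): (7−2)(7−8)(7−10)(7−6) = 5·(−1)·(−3)·1 = 15 ≡ 4, so v_1 = 4^{−1} = 3 (mod 11).
  i = 2 (α = 2): (2−7)(2−8)(2−10)(2−6) = (−5)·(−6)·(−8)·(−4) = 960 ≡ 3, so v_2 = 3^{−1} = 4 (mod 11).
  i = 3 (α = 8): (8−7)(8−2)(8−10)(8−6) = 1·6·(−2)·2 = −24 ≡ 9, so v_3 = 9^{−1} = 5 (mod 11).
  i = 4 (α = 10): (10−7)(10−2)(10−8)(10−6) = 3·8·2·4 = 192 ≡ 5, so v_4 = 5^{−1} = 9 (mod 11).
  i = 5 (α = 6): (6−7)(6−2)(6−8)(6−10) = (−1)·4·(−2)·(−4) = −32 ≡ 1, so v_5 = 1^{−1} = 1 (mod 11).
  v = [3, 4, 5, 9, 1].
Step 2: syndromes of r = [4, 0, 3, 2, 1] (all sums mod 11).
  S_0 = Σ v_i r_i = 3·4 + 4·0 + 5·3 + 9·2 + 1·1 = 46 ≡ 2.
  S_1 = Σ v_i α_i r_i = 3·7·4 + 4·2·0 + 5·8·3 + 9·10·2 + 1·6·1 = 390 ≡ 5.
  α_i^2 mod 11 = [5, 4, 9, 1, 3].
  S_2 = Σ v_i α_i^2 r_i = 3·5·4 + 4·4·0 + 5·9·3 + 9·1·2 + 1·3·1 = 216 ≡ 7.
  S = (2, 5, 7) ≠ 0, so r is not a codeword (an error is present).
Step 3: locate the error. For a single error e at position i, S_ℓ = v_i·e·α_i^ℓ, so α_err = S_1/S_0.
  S_0^{−1} = 2^{−1} = 6 (mod 11), so α_err = 5·6 = 30 ≡ 8 = α_3. Error position i = 3.
  Consistency check: S_2/S_1 = 7·9 = 63 ≡ 8 = α_err ✓ (single-error assumption holds).
Step 4: error magnitude e = S_0/v_3 = S_0·∏_{j≠3}(α_3 − α_j) = 2·9 = 18 ≡ 7 (mod 11).
Step 5: correct position 3: c_3 = r_3 − e = 3 − 7 ≡ 7 (mod 11). Hence c = [4, 0, 7, 2, 1].
  Check: interpolating c through the α_i gives m(x) = 5 + 3·x (degree < 2) with m(α_i) = c_i for every i, so c is indeed a codeword.


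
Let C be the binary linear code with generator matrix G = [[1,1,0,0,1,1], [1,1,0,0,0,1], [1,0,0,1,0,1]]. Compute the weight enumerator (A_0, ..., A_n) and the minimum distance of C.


Weight distribution: A_0 = 1, A_1 = 1, A_2 = 1, A_3 = 3, A_4 = 2. Minimum distance d = 1.

Enumerate all 2^3 = 8 messages m ∈ F_2^3.
For each, compute codeword c = mG in F_2^6, then tally its weight.
  m = 000 → c = 000000, weight = 0.
  m = 100 → c = 110011, weight = 4.
  m = 010 → c = 110001, weight = 3.
  m = 110 → c = 000010, weight = 1.
  m = 001 → c = 100101, weight = 3.
  m = 101 → c = 010110, weight = 3.
  m = 011 → c = 010100, weight = 2.
  m = 111 → c = 100111, weight = 4.
Tally weights:
  weight 0: 1 codewords.
  weight 1: 1 codewords.
  weight 2: 1 codewords.
  weight 3: 3 codewords.
  weight 4: 2 codewords.
Minimum distance d = smallest w > 0 with A_w > 0 = 1.
Sanity: Σ A_w = 8 = 2^3 = 8 ✓.
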